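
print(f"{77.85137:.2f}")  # 77.85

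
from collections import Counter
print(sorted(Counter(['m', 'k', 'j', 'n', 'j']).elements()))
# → ['j', 'j', 'k', 'm', 'n']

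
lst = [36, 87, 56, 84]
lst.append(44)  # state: [36, 87, 56, 84, 44]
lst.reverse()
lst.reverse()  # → [36, 87, 56, 84, 44]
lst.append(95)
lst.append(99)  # [36, 87, 56, 84, 44, 95, 99]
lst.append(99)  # [36, 87, 56, 84, 44, 95, 99, 99]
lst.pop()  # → 99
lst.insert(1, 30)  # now [36, 30, 87, 56, 84, 44, 95, 99]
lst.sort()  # [30, 36, 44, 56, 84, 87, 95, 99]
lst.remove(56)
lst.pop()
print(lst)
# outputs [30, 36, 44, 84, 87, 95]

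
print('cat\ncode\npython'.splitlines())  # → ['cat', 'code', 'python']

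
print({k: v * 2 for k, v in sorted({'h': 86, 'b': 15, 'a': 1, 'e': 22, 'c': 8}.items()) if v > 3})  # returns {'b': 30, 'c': 16, 'e': 44, 'h': 172}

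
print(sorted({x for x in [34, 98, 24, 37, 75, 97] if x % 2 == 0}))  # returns [24, 34, 98]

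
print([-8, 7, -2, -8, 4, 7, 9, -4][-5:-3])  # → [-8, 4]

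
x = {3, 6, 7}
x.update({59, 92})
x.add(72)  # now {3, 6, 7, 59, 72, 92}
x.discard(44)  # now {3, 6, 7, 59, 72, 92}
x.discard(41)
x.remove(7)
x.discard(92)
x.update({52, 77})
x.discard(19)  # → {3, 6, 52, 59, 72, 77}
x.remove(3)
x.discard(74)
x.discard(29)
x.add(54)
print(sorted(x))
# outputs [6, 52, 54, 59, 72, 77]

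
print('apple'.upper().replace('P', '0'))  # A00LE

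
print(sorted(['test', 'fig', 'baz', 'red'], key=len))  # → ['fig', 'baz', 'red', 'test']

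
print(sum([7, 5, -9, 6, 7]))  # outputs 16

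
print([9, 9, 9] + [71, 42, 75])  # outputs [9, 9, 9, 71, 42, 75]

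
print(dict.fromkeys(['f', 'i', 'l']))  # {'f': None, 'i': None, 'l': None}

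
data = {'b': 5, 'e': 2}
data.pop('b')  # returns 5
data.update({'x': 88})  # {'e': 2, 'x': 88}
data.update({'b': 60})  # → {'e': 2, 'x': 88, 'b': 60}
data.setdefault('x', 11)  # 88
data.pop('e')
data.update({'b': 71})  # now {'x': 88, 'b': 71}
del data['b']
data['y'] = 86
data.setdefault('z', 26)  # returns 26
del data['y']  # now {'x': 88, 'z': 26}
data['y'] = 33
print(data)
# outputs {'x': 88, 'z': 26, 'y': 33}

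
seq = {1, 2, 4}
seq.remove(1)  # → {2, 4}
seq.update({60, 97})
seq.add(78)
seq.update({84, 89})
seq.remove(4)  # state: {2, 60, 78, 84, 89, 97}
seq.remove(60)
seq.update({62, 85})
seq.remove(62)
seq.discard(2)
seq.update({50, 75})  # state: {50, 75, 78, 84, 85, 89, 97}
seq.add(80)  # {50, 75, 78, 80, 84, 85, 89, 97}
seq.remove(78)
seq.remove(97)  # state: {50, 75, 80, 84, 85, 89}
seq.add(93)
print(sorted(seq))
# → [50, 75, 80, 84, 85, 89, 93]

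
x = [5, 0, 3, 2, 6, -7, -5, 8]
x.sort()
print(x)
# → [-7, -5, 0, 2, 3, 5, 6, 8]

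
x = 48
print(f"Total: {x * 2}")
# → Total: 96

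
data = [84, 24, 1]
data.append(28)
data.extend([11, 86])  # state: [84, 24, 1, 28, 11, 86]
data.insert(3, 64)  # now [84, 24, 1, 64, 28, 11, 86]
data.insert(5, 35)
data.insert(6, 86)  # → [84, 24, 1, 64, 28, 35, 86, 11, 86]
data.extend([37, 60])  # [84, 24, 1, 64, 28, 35, 86, 11, 86, 37, 60]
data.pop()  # 60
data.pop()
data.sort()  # [1, 11, 24, 28, 35, 64, 84, 86, 86]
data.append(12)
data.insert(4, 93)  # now [1, 11, 24, 28, 93, 35, 64, 84, 86, 86, 12]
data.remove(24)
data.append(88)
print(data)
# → [1, 11, 28, 93, 35, 64, 84, 86, 86, 12, 88]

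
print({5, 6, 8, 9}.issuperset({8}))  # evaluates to True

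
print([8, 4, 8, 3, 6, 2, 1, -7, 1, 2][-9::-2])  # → [4]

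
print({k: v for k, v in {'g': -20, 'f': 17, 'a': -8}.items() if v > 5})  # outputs {'f': 17}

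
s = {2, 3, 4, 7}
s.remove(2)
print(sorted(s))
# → [3, 4, 7]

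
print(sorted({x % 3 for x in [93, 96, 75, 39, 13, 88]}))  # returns [0, 1]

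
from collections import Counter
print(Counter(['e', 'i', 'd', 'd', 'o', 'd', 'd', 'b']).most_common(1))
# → [('d', 4)]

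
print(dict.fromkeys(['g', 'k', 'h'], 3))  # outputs {'g': 3, 'k': 3, 'h': 3}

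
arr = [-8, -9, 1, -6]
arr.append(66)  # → [-8, -9, 1, -6, 66]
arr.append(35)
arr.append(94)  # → [-8, -9, 1, -6, 66, 35, 94]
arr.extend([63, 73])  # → [-8, -9, 1, -6, 66, 35, 94, 63, 73]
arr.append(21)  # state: [-8, -9, 1, -6, 66, 35, 94, 63, 73, 21]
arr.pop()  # 21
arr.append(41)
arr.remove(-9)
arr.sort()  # [-8, -6, 1, 35, 41, 63, 66, 73, 94]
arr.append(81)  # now [-8, -6, 1, 35, 41, 63, 66, 73, 94, 81]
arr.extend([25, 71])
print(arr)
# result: [-8, -6, 1, 35, 41, 63, 66, 73, 94, 81, 25, 71]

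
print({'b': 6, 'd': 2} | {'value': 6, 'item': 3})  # {'b': 6, 'd': 2, 'value': 6, 'item': 3}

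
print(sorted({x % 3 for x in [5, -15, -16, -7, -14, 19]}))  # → [0, 1, 2]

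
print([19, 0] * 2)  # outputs [19, 0, 19, 0]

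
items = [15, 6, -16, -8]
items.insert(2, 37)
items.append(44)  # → [15, 6, 37, -16, -8, 44]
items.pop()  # 44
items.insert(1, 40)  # [15, 40, 6, 37, -16, -8]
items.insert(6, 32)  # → [15, 40, 6, 37, -16, -8, 32]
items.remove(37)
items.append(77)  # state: [15, 40, 6, -16, -8, 32, 77]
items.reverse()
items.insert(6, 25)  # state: [77, 32, -8, -16, 6, 40, 25, 15]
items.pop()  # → 15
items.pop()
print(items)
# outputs [77, 32, -8, -16, 6, 40]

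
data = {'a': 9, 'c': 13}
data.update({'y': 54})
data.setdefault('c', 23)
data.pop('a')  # 9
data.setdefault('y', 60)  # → 54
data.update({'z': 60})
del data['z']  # {'c': 13, 'y': 54}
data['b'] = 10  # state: {'c': 13, 'y': 54, 'b': 10}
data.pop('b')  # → 10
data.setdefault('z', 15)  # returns 15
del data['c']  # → {'y': 54, 'z': 15}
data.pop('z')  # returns 15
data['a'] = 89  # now {'y': 54, 'a': 89}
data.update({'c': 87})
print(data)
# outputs {'y': 54, 'a': 89, 'c': 87}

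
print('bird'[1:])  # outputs ird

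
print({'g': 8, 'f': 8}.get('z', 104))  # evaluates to 104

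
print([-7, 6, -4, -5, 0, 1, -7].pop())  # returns -7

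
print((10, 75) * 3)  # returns (10, 75, 10, 75, 10, 75)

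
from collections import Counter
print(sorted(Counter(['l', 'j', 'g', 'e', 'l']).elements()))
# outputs ['e', 'g', 'j', 'l', 'l']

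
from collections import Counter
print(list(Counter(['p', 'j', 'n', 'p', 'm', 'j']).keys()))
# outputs ['p', 'j', 'n', 'm']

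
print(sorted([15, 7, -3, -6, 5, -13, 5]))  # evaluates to [-13, -6, -3, 5, 5, 7, 15]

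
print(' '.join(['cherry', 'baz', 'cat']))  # cherry baz cat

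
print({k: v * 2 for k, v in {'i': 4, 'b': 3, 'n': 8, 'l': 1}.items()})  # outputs {'i': 8, 'b': 6, 'n': 16, 'l': 2}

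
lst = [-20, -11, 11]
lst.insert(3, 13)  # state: [-20, -11, 11, 13]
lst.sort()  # [-20, -11, 11, 13]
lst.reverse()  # [13, 11, -11, -20]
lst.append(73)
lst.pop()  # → 73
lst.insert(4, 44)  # [13, 11, -11, -20, 44]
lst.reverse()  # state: [44, -20, -11, 11, 13]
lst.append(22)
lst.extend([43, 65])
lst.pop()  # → 65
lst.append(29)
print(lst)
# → [44, -20, -11, 11, 13, 22, 43, 29]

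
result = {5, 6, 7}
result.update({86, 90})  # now {5, 6, 7, 86, 90}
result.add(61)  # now {5, 6, 7, 61, 86, 90}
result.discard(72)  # {5, 6, 7, 61, 86, 90}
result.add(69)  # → {5, 6, 7, 61, 69, 86, 90}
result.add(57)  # {5, 6, 7, 57, 61, 69, 86, 90}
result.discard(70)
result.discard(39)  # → {5, 6, 7, 57, 61, 69, 86, 90}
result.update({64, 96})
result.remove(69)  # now {5, 6, 7, 57, 61, 64, 86, 90, 96}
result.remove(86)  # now {5, 6, 7, 57, 61, 64, 90, 96}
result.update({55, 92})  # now {5, 6, 7, 55, 57, 61, 64, 90, 92, 96}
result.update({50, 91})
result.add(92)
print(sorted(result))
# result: [5, 6, 7, 50, 55, 57, 61, 64, 90, 91, 92, 96]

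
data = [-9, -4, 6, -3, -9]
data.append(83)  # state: [-9, -4, 6, -3, -9, 83]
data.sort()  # [-9, -9, -4, -3, 6, 83]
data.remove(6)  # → [-9, -9, -4, -3, 83]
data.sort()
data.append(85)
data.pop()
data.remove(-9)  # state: [-9, -4, -3, 83]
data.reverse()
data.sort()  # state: [-9, -4, -3, 83]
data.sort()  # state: [-9, -4, -3, 83]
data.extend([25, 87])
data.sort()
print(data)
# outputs [-9, -4, -3, 25, 83, 87]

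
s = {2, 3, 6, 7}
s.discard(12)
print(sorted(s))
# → [2, 3, 6, 7]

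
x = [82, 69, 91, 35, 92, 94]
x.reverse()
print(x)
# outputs [94, 92, 35, 91, 69, 82]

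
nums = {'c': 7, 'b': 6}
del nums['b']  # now {'c': 7}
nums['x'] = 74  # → {'c': 7, 'x': 74}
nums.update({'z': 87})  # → {'c': 7, 'x': 74, 'z': 87}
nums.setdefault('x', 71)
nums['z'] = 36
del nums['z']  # {'c': 7, 'x': 74}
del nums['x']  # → {'c': 7}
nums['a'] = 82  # {'c': 7, 'a': 82}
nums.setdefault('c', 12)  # 7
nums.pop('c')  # 7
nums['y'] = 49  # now {'a': 82, 'y': 49}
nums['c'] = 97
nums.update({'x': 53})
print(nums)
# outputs {'a': 82, 'y': 49, 'c': 97, 'x': 53}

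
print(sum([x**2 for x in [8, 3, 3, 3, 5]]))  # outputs 116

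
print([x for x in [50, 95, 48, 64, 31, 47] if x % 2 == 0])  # [50, 48, 64]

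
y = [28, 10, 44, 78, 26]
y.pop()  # 26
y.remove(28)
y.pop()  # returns 78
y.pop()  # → 44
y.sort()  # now [10]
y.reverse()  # [10]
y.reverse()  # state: [10]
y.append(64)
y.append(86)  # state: [10, 64, 86]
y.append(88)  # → [10, 64, 86, 88]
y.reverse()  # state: [88, 86, 64, 10]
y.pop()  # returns 10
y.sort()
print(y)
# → [64, 86, 88]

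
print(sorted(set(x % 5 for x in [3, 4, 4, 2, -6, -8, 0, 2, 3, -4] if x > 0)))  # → [2, 3, 4]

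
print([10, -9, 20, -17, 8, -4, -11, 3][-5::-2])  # [-17, -9]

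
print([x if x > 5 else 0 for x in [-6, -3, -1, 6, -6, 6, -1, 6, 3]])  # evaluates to [0, 0, 0, 6, 0, 6, 0, 6, 0]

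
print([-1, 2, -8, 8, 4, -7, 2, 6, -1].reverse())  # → None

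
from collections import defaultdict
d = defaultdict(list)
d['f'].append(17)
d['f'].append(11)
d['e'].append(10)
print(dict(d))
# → {'f': [17, 11], 'e': [10]}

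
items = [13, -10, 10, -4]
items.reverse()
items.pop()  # 13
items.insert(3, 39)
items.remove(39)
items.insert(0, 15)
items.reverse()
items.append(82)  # [-10, 10, -4, 15, 82]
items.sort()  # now [-10, -4, 10, 15, 82]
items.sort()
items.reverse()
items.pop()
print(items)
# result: [82, 15, 10, -4]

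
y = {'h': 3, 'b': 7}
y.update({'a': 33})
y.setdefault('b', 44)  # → 7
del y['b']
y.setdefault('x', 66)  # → 66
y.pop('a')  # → 33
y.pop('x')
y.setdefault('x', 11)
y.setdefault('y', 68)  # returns 68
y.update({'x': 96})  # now {'h': 3, 'x': 96, 'y': 68}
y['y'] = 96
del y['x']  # {'h': 3, 'y': 96}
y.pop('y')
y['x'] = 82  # {'h': 3, 'x': 82}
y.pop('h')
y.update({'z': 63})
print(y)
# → {'x': 82, 'z': 63}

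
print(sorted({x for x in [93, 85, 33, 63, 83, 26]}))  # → [26, 33, 63, 83, 85, 93]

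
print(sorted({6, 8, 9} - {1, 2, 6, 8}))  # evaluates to [9]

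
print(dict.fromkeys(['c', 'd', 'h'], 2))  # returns {'c': 2, 'd': 2, 'h': 2}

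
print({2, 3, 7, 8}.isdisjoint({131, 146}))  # True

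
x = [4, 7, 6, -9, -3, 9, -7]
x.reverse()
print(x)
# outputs [-7, 9, -3, -9, 6, 7, 4]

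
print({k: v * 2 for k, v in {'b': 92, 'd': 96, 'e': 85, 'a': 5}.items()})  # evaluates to {'b': 184, 'd': 192, 'e': 170, 'a': 10}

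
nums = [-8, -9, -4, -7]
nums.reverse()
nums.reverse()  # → [-8, -9, -4, -7]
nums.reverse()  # [-7, -4, -9, -8]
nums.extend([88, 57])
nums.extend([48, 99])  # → [-7, -4, -9, -8, 88, 57, 48, 99]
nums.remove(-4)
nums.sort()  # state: [-9, -8, -7, 48, 57, 88, 99]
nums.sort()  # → [-9, -8, -7, 48, 57, 88, 99]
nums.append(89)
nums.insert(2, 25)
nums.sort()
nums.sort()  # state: [-9, -8, -7, 25, 48, 57, 88, 89, 99]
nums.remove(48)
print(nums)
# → [-9, -8, -7, 25, 57, 88, 89, 99]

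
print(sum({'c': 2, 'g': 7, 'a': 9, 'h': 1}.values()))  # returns 19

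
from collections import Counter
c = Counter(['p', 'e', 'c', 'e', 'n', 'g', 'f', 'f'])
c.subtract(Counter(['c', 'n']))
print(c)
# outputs Counter({'e': 2, 'f': 2, 'p': 1, 'g': 1, 'c': 0, 'n': 0})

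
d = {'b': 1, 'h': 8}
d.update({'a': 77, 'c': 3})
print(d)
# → {'b': 1, 'h': 8, 'a': 77, 'c': 3}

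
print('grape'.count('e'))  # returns 1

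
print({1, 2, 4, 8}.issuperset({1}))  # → True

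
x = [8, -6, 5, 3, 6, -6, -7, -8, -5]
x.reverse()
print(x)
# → [-5, -8, -7, -6, 6, 3, 5, -6, 8]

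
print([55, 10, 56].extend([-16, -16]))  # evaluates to None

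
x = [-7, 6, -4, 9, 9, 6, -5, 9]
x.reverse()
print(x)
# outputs [9, -5, 6, 9, 9, -4, 6, -7]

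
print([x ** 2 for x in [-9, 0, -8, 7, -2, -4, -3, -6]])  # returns [81, 0, 64, 49, 4, 16, 9, 36]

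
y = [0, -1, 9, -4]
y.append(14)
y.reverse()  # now [14, -4, 9, -1, 0]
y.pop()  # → 0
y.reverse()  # [-1, 9, -4, 14]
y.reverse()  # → [14, -4, 9, -1]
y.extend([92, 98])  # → [14, -4, 9, -1, 92, 98]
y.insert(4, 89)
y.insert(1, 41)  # [14, 41, -4, 9, -1, 89, 92, 98]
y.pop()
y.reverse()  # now [92, 89, -1, 9, -4, 41, 14]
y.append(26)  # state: [92, 89, -1, 9, -4, 41, 14, 26]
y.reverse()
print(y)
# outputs [26, 14, 41, -4, 9, -1, 89, 92]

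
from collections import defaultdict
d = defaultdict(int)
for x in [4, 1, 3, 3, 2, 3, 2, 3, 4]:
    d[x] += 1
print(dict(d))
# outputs {4: 2, 1: 1, 3: 4, 2: 2}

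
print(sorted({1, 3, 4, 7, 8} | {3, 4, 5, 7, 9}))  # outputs [1, 3, 4, 5, 7, 8, 9]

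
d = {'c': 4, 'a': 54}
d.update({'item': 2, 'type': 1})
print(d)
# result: {'c': 4, 'a': 54, 'item': 2, 'type': 1}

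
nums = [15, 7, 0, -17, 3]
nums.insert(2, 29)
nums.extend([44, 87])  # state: [15, 7, 29, 0, -17, 3, 44, 87]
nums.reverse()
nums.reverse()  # [15, 7, 29, 0, -17, 3, 44, 87]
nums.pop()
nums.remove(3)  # [15, 7, 29, 0, -17, 44]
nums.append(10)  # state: [15, 7, 29, 0, -17, 44, 10]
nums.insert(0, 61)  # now [61, 15, 7, 29, 0, -17, 44, 10]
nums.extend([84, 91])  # [61, 15, 7, 29, 0, -17, 44, 10, 84, 91]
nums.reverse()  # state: [91, 84, 10, 44, -17, 0, 29, 7, 15, 61]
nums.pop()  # 61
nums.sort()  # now [-17, 0, 7, 10, 15, 29, 44, 84, 91]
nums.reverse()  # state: [91, 84, 44, 29, 15, 10, 7, 0, -17]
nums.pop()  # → -17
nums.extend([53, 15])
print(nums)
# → [91, 84, 44, 29, 15, 10, 7, 0, 53, 15]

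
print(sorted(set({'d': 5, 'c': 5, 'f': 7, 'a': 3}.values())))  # [3, 5, 7]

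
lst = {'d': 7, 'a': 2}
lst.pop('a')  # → 2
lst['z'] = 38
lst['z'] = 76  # {'d': 7, 'z': 76}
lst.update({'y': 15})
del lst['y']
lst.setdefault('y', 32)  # 32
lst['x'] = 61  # {'d': 7, 'z': 76, 'y': 32, 'x': 61}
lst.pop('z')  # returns 76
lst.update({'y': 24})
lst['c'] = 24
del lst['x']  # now {'d': 7, 'y': 24, 'c': 24}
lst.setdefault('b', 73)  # 73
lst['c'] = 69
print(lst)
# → {'d': 7, 'y': 24, 'c': 69, 'b': 73}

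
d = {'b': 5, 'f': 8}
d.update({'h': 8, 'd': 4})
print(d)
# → {'b': 5, 'f': 8, 'h': 8, 'd': 4}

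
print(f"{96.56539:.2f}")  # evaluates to 96.57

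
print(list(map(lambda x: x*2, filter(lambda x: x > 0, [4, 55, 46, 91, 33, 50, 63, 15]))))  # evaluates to [8, 110, 92, 182, 66, 100, 126, 30]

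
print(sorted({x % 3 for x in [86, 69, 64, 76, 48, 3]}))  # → [0, 1, 2]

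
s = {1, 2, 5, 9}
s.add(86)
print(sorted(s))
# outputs [1, 2, 5, 9, 86]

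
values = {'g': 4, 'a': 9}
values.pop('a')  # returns 9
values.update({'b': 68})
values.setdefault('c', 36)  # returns 36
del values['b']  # {'g': 4, 'c': 36}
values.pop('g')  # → 4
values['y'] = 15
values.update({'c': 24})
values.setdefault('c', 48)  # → 24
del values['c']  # {'y': 15}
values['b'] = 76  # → {'y': 15, 'b': 76}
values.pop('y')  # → 15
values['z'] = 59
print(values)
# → {'b': 76, 'z': 59}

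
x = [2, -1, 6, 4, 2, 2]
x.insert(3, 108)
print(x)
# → [2, -1, 6, 108, 4, 2, 2]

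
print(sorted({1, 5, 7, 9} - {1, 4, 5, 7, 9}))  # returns []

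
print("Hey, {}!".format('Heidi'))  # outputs Hey, Heidi!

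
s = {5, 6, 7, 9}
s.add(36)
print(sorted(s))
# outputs [5, 6, 7, 9, 36]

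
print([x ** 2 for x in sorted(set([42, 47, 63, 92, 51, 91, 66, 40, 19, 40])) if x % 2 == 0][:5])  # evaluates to [1600, 1764, 4356, 8464]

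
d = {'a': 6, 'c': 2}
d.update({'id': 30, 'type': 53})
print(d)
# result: {'a': 6, 'c': 2, 'id': 30, 'type': 53}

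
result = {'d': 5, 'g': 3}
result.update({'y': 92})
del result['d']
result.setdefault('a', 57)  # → 57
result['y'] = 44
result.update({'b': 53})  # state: {'g': 3, 'y': 44, 'a': 57, 'b': 53}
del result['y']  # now {'g': 3, 'a': 57, 'b': 53}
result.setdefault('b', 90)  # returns 53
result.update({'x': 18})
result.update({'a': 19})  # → {'g': 3, 'a': 19, 'b': 53, 'x': 18}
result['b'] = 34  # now {'g': 3, 'a': 19, 'b': 34, 'x': 18}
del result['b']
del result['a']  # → {'g': 3, 'x': 18}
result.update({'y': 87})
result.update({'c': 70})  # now {'g': 3, 'x': 18, 'y': 87, 'c': 70}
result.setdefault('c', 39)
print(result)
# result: {'g': 3, 'x': 18, 'y': 87, 'c': 70}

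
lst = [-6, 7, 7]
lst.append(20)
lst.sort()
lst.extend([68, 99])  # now [-6, 7, 7, 20, 68, 99]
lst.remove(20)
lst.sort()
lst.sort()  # [-6, 7, 7, 68, 99]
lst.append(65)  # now [-6, 7, 7, 68, 99, 65]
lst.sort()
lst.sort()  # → [-6, 7, 7, 65, 68, 99]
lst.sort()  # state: [-6, 7, 7, 65, 68, 99]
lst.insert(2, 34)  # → [-6, 7, 34, 7, 65, 68, 99]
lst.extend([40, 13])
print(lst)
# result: [-6, 7, 34, 7, 65, 68, 99, 40, 13]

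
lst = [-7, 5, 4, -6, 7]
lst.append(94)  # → [-7, 5, 4, -6, 7, 94]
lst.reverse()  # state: [94, 7, -6, 4, 5, -7]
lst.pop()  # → -7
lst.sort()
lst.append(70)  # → [-6, 4, 5, 7, 94, 70]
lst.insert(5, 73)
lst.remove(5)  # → [-6, 4, 7, 94, 73, 70]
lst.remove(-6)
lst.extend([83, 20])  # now [4, 7, 94, 73, 70, 83, 20]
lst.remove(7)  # [4, 94, 73, 70, 83, 20]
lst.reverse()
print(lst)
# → [20, 83, 70, 73, 94, 4]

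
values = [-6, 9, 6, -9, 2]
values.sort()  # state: [-9, -6, 2, 6, 9]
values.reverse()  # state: [9, 6, 2, -6, -9]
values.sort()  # [-9, -6, 2, 6, 9]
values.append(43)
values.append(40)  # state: [-9, -6, 2, 6, 9, 43, 40]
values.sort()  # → [-9, -6, 2, 6, 9, 40, 43]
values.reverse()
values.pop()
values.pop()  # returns -6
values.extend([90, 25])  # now [43, 40, 9, 6, 2, 90, 25]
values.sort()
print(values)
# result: [2, 6, 9, 25, 40, 43, 90]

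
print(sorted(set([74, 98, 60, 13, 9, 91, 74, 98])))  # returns [9, 13, 60, 74, 91, 98]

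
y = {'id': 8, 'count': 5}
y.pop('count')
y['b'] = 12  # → {'id': 8, 'b': 12}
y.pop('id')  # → 8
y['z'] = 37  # {'b': 12, 'z': 37}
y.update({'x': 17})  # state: {'b': 12, 'z': 37, 'x': 17}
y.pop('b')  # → 12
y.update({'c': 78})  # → {'z': 37, 'x': 17, 'c': 78}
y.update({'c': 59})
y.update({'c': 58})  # {'z': 37, 'x': 17, 'c': 58}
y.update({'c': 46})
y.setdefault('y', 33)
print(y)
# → {'z': 37, 'x': 17, 'c': 46, 'y': 33}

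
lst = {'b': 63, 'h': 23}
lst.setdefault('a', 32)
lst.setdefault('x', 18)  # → 18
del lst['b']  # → {'h': 23, 'a': 32, 'x': 18}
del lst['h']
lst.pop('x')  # 18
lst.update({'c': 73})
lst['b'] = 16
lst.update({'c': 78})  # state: {'a': 32, 'c': 78, 'b': 16}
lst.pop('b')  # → 16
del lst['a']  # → {'c': 78}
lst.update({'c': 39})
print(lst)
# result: {'c': 39}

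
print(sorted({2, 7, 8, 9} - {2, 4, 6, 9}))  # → [7, 8]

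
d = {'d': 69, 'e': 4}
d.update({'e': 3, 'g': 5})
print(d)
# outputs {'d': 69, 'e': 3, 'g': 5}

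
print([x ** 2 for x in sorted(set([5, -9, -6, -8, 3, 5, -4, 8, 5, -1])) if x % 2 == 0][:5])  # [64, 36, 16, 64]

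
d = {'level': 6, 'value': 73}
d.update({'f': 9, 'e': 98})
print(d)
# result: {'level': 6, 'value': 73, 'f': 9, 'e': 98}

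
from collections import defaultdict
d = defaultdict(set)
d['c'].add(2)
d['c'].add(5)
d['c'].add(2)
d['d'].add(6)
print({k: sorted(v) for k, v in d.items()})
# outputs {'c': [2, 5], 'd': [6]}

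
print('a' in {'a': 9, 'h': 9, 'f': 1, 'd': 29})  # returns True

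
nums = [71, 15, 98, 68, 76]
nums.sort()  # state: [15, 68, 71, 76, 98]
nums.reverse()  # [98, 76, 71, 68, 15]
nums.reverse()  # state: [15, 68, 71, 76, 98]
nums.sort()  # [15, 68, 71, 76, 98]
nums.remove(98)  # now [15, 68, 71, 76]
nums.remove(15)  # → [68, 71, 76]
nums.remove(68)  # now [71, 76]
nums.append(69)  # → [71, 76, 69]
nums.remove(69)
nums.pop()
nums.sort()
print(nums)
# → [71]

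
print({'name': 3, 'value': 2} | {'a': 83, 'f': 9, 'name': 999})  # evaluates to {'name': 999, 'value': 2, 'a': 83, 'f': 9}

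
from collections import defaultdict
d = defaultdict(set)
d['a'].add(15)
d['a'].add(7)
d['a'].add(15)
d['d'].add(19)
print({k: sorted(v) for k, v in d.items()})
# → {'a': [7, 15], 'd': [19]}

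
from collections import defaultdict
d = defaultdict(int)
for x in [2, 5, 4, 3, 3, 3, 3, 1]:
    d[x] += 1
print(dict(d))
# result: {2: 1, 5: 1, 4: 1, 3: 4, 1: 1}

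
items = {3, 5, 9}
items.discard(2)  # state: {3, 5, 9}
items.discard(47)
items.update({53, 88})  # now {3, 5, 9, 53, 88}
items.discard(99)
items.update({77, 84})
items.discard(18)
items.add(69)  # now {3, 5, 9, 53, 69, 77, 84, 88}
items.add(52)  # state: {3, 5, 9, 52, 53, 69, 77, 84, 88}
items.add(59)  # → {3, 5, 9, 52, 53, 59, 69, 77, 84, 88}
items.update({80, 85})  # {3, 5, 9, 52, 53, 59, 69, 77, 80, 84, 85, 88}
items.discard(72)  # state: {3, 5, 9, 52, 53, 59, 69, 77, 80, 84, 85, 88}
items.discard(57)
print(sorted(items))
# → [3, 5, 9, 52, 53, 59, 69, 77, 80, 84, 85, 88]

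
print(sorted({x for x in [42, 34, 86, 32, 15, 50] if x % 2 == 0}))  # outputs [32, 34, 42, 50, 86]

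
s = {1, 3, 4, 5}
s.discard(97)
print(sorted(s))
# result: [1, 3, 4, 5]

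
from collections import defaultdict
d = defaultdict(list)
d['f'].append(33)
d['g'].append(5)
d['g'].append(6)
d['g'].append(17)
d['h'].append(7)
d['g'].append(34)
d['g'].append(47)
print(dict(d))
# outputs {'f': [33], 'g': [5, 6, 17, 34, 47], 'h': [7]}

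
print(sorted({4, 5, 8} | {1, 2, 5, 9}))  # [1, 2, 4, 5, 8, 9]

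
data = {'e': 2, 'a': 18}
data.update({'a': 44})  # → {'e': 2, 'a': 44}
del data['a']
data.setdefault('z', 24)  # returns 24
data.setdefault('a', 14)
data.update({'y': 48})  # {'e': 2, 'z': 24, 'a': 14, 'y': 48}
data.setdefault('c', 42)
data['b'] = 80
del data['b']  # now {'e': 2, 'z': 24, 'a': 14, 'y': 48, 'c': 42}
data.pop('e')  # 2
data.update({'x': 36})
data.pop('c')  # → 42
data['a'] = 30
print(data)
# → {'z': 24, 'a': 30, 'y': 48, 'x': 36}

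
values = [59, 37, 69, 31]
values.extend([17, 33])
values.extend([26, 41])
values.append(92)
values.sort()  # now [17, 26, 31, 33, 37, 41, 59, 69, 92]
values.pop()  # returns 92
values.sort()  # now [17, 26, 31, 33, 37, 41, 59, 69]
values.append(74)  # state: [17, 26, 31, 33, 37, 41, 59, 69, 74]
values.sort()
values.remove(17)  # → [26, 31, 33, 37, 41, 59, 69, 74]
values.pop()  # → 74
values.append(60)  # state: [26, 31, 33, 37, 41, 59, 69, 60]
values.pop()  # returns 60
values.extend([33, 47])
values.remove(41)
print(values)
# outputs [26, 31, 33, 37, 59, 69, 33, 47]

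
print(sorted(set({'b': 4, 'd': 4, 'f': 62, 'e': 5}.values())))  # [4, 5, 62]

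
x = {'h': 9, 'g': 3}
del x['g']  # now {'h': 9}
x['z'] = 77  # {'h': 9, 'z': 77}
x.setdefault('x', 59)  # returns 59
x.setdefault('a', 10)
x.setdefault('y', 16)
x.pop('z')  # 77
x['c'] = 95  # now {'h': 9, 'x': 59, 'a': 10, 'y': 16, 'c': 95}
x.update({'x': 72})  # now {'h': 9, 'x': 72, 'a': 10, 'y': 16, 'c': 95}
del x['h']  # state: {'x': 72, 'a': 10, 'y': 16, 'c': 95}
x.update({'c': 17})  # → {'x': 72, 'a': 10, 'y': 16, 'c': 17}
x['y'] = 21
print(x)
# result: {'x': 72, 'a': 10, 'y': 21, 'c': 17}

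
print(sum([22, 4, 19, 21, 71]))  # 137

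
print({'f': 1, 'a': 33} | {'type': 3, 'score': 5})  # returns {'f': 1, 'a': 33, 'type': 3, 'score': 5}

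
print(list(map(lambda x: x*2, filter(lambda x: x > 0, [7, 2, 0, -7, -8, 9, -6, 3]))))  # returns [14, 4, 18, 6]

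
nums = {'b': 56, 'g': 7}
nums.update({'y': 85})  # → {'b': 56, 'g': 7, 'y': 85}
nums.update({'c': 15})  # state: {'b': 56, 'g': 7, 'y': 85, 'c': 15}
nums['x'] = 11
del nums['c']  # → {'b': 56, 'g': 7, 'y': 85, 'x': 11}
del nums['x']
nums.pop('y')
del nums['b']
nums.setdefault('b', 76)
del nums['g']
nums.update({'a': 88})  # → {'b': 76, 'a': 88}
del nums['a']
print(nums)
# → {'b': 76}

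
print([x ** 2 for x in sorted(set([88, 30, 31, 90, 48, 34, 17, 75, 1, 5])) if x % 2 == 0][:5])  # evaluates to [900, 1156, 2304, 7744, 8100]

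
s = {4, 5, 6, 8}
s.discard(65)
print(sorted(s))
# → [4, 5, 6, 8]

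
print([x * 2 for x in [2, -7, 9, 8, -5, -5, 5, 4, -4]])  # [4, -14, 18, 16, -10, -10, 10, 8, -8]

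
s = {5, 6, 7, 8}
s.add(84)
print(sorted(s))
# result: [5, 6, 7, 8, 84]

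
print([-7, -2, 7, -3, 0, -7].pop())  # -7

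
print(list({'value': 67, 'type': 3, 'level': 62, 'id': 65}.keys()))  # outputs ['value', 'type', 'level', 'id']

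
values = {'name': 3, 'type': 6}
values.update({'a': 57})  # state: {'name': 3, 'type': 6, 'a': 57}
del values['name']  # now {'type': 6, 'a': 57}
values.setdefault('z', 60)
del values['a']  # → {'type': 6, 'z': 60}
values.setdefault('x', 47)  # 47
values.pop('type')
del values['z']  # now {'x': 47}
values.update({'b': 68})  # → {'x': 47, 'b': 68}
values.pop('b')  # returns 68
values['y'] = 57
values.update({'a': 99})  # {'x': 47, 'y': 57, 'a': 99}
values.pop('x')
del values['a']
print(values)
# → {'y': 57}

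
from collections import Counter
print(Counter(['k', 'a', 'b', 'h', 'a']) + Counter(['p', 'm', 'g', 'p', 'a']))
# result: Counter({'a': 3, 'p': 2, 'k': 1, 'b': 1, 'h': 1, 'm': 1, 'g': 1})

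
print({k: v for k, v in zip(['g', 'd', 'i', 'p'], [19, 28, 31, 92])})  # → {'g': 19, 'd': 28, 'i': 31, 'p': 92}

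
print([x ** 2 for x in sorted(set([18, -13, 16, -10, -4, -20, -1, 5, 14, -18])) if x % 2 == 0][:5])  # [400, 324, 100, 16, 196]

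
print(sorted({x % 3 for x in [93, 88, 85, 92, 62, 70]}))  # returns [0, 1, 2]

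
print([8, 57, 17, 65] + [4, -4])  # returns [8, 57, 17, 65, 4, -4]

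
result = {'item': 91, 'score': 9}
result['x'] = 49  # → {'item': 91, 'score': 9, 'x': 49}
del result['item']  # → {'score': 9, 'x': 49}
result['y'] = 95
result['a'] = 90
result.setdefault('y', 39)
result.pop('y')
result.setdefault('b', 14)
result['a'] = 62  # {'score': 9, 'x': 49, 'a': 62, 'b': 14}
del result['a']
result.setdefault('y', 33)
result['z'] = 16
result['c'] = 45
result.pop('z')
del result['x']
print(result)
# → {'score': 9, 'b': 14, 'y': 33, 'c': 45}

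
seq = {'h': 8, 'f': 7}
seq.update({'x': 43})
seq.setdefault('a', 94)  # 94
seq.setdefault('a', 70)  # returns 94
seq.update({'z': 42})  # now {'h': 8, 'f': 7, 'x': 43, 'a': 94, 'z': 42}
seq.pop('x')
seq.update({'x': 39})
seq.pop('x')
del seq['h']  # {'f': 7, 'a': 94, 'z': 42}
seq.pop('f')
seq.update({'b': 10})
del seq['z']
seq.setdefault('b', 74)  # 10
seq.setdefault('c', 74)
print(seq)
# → {'a': 94, 'b': 10, 'c': 74}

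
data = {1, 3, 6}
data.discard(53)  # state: {1, 3, 6}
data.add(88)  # {1, 3, 6, 88}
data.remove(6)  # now {1, 3, 88}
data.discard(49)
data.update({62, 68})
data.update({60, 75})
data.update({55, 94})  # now {1, 3, 55, 60, 62, 68, 75, 88, 94}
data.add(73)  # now {1, 3, 55, 60, 62, 68, 73, 75, 88, 94}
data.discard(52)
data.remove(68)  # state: {1, 3, 55, 60, 62, 73, 75, 88, 94}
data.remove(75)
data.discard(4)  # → {1, 3, 55, 60, 62, 73, 88, 94}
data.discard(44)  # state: {1, 3, 55, 60, 62, 73, 88, 94}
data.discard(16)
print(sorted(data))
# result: [1, 3, 55, 60, 62, 73, 88, 94]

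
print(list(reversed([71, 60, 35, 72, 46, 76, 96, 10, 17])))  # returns [17, 10, 96, 76, 46, 72, 35, 60, 71]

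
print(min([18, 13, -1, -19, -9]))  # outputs -19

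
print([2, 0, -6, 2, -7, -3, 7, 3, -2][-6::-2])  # [2, 0]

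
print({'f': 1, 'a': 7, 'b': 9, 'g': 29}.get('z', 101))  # 101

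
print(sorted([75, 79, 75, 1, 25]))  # [1, 25, 75, 75, 79]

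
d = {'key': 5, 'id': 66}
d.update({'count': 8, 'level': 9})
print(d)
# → {'key': 5, 'id': 66, 'count': 8, 'level': 9}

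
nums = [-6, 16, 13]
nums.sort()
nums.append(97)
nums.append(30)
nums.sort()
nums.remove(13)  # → [-6, 16, 30, 97]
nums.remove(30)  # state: [-6, 16, 97]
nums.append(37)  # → [-6, 16, 97, 37]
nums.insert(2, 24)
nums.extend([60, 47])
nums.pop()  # 47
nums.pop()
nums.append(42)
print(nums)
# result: [-6, 16, 24, 97, 37, 42]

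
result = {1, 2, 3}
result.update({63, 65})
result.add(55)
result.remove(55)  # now {1, 2, 3, 63, 65}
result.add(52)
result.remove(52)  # {1, 2, 3, 63, 65}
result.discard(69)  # {1, 2, 3, 63, 65}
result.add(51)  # {1, 2, 3, 51, 63, 65}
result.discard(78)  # {1, 2, 3, 51, 63, 65}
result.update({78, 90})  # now {1, 2, 3, 51, 63, 65, 78, 90}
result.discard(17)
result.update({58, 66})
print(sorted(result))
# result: [1, 2, 3, 51, 58, 63, 65, 66, 78, 90]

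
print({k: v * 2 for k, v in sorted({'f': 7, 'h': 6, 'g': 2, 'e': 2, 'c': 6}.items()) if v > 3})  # {'c': 12, 'f': 14, 'h': 12}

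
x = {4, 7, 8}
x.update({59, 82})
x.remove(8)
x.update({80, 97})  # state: {4, 7, 59, 80, 82, 97}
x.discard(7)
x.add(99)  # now {4, 59, 80, 82, 97, 99}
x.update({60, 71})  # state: {4, 59, 60, 71, 80, 82, 97, 99}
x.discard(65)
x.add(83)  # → {4, 59, 60, 71, 80, 82, 83, 97, 99}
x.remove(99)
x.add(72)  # {4, 59, 60, 71, 72, 80, 82, 83, 97}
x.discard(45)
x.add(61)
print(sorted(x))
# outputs [4, 59, 60, 61, 71, 72, 80, 82, 83, 97]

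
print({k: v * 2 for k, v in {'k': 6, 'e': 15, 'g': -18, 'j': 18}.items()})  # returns {'k': 12, 'e': 30, 'g': -36, 'j': 36}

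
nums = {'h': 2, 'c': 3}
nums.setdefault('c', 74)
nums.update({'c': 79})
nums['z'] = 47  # {'h': 2, 'c': 79, 'z': 47}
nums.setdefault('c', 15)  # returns 79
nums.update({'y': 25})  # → {'h': 2, 'c': 79, 'z': 47, 'y': 25}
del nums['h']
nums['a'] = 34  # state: {'c': 79, 'z': 47, 'y': 25, 'a': 34}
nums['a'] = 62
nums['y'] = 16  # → {'c': 79, 'z': 47, 'y': 16, 'a': 62}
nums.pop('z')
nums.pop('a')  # 62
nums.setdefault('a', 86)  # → 86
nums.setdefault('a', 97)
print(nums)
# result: {'c': 79, 'y': 16, 'a': 86}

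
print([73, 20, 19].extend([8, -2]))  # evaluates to None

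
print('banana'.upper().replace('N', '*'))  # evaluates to BA*A*A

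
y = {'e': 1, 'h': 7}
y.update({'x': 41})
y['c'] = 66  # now {'e': 1, 'h': 7, 'x': 41, 'c': 66}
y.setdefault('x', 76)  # 41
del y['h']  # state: {'e': 1, 'x': 41, 'c': 66}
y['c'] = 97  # {'e': 1, 'x': 41, 'c': 97}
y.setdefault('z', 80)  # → 80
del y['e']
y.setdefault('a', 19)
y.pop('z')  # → 80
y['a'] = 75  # {'x': 41, 'c': 97, 'a': 75}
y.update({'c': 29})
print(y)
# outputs {'x': 41, 'c': 29, 'a': 75}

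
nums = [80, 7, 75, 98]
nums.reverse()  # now [98, 75, 7, 80]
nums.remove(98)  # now [75, 7, 80]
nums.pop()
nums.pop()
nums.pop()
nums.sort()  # []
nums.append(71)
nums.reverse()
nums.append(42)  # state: [71, 42]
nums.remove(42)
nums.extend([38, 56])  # [71, 38, 56]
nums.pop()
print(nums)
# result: [71, 38]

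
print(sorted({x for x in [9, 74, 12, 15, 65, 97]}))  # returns [9, 12, 15, 65, 74, 97]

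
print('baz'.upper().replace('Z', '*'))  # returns BA*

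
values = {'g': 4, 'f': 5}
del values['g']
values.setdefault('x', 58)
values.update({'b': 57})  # {'f': 5, 'x': 58, 'b': 57}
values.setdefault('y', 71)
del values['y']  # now {'f': 5, 'x': 58, 'b': 57}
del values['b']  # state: {'f': 5, 'x': 58}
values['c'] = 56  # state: {'f': 5, 'x': 58, 'c': 56}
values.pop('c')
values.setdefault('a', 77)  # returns 77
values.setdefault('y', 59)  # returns 59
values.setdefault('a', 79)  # 77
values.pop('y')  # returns 59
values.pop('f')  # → 5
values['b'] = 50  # {'x': 58, 'a': 77, 'b': 50}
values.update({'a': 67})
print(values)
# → {'x': 58, 'a': 67, 'b': 50}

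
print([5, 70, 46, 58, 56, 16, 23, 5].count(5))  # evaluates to 2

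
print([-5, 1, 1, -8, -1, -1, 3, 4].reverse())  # None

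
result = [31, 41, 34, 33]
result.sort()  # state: [31, 33, 34, 41]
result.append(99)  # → [31, 33, 34, 41, 99]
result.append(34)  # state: [31, 33, 34, 41, 99, 34]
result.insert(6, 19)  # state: [31, 33, 34, 41, 99, 34, 19]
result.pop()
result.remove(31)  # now [33, 34, 41, 99, 34]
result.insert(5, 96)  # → [33, 34, 41, 99, 34, 96]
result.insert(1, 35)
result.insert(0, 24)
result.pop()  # 96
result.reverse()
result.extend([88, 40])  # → [34, 99, 41, 34, 35, 33, 24, 88, 40]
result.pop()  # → 40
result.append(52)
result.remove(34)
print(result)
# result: [99, 41, 34, 35, 33, 24, 88, 52]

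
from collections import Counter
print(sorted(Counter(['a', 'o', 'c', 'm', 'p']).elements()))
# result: ['a', 'c', 'm', 'o', 'p']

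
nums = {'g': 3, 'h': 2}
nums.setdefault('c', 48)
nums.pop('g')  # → 3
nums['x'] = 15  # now {'h': 2, 'c': 48, 'x': 15}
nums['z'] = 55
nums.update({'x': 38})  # {'h': 2, 'c': 48, 'x': 38, 'z': 55}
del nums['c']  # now {'h': 2, 'x': 38, 'z': 55}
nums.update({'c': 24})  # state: {'h': 2, 'x': 38, 'z': 55, 'c': 24}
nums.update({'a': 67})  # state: {'h': 2, 'x': 38, 'z': 55, 'c': 24, 'a': 67}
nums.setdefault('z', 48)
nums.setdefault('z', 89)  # 55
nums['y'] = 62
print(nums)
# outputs {'h': 2, 'x': 38, 'z': 55, 'c': 24, 'a': 67, 'y': 62}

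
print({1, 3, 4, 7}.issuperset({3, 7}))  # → True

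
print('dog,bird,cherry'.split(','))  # ['dog', 'bird', 'cherry']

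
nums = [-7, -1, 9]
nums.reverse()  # [9, -1, -7]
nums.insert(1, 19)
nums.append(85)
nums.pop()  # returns 85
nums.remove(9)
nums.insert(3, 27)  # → [19, -1, -7, 27]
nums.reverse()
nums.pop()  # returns 19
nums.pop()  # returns -1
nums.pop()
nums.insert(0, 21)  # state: [21, 27]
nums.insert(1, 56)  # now [21, 56, 27]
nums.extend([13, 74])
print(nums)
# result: [21, 56, 27, 13, 74]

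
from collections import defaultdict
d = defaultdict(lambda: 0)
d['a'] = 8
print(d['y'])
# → 0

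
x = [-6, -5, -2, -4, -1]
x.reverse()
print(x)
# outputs [-1, -4, -2, -5, -6]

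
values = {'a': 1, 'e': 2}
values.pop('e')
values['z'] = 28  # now {'a': 1, 'z': 28}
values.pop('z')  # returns 28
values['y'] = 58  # {'a': 1, 'y': 58}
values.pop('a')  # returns 1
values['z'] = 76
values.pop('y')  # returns 58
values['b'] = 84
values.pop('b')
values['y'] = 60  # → {'z': 76, 'y': 60}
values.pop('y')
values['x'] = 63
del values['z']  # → {'x': 63}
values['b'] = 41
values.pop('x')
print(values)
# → {'b': 41}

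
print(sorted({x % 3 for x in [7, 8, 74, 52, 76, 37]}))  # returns [1, 2]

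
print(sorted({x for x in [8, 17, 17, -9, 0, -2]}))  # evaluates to [-9, -2, 0, 8, 17]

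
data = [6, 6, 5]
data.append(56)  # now [6, 6, 5, 56]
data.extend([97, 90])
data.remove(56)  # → [6, 6, 5, 97, 90]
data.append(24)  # [6, 6, 5, 97, 90, 24]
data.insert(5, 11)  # [6, 6, 5, 97, 90, 11, 24]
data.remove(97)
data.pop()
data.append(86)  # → [6, 6, 5, 90, 11, 86]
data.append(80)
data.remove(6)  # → [6, 5, 90, 11, 86, 80]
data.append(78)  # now [6, 5, 90, 11, 86, 80, 78]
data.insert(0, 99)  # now [99, 6, 5, 90, 11, 86, 80, 78]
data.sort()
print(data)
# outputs [5, 6, 11, 78, 80, 86, 90, 99]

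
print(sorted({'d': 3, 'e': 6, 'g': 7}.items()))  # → [('d', 3), ('e', 6), ('g', 7)]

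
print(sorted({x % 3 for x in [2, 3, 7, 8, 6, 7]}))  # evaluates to [0, 1, 2]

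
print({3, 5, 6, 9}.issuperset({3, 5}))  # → True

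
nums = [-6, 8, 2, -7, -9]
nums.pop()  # -9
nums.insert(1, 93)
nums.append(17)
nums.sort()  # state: [-7, -6, 2, 8, 17, 93]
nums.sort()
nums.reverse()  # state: [93, 17, 8, 2, -6, -7]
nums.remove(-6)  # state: [93, 17, 8, 2, -7]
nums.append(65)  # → [93, 17, 8, 2, -7, 65]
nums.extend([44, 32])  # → [93, 17, 8, 2, -7, 65, 44, 32]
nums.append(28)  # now [93, 17, 8, 2, -7, 65, 44, 32, 28]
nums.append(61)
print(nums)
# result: [93, 17, 8, 2, -7, 65, 44, 32, 28, 61]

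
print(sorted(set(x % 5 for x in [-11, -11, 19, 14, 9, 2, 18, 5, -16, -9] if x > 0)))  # [0, 2, 3, 4]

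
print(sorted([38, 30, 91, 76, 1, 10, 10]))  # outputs [1, 10, 10, 30, 38, 76, 91]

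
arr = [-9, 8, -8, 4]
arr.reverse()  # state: [4, -8, 8, -9]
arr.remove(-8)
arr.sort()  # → [-9, 4, 8]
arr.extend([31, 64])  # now [-9, 4, 8, 31, 64]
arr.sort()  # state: [-9, 4, 8, 31, 64]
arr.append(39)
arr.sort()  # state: [-9, 4, 8, 31, 39, 64]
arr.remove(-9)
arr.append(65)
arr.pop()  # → 65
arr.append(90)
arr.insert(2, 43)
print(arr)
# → [4, 8, 43, 31, 39, 64, 90]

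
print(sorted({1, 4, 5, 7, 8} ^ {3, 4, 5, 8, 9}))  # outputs [1, 3, 7, 9]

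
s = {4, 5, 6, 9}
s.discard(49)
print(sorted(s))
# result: [4, 5, 6, 9]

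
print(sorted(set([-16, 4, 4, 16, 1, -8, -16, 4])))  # [-16, -8, 1, 4, 16]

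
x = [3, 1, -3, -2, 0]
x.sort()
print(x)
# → [-3, -2, 0, 1, 3]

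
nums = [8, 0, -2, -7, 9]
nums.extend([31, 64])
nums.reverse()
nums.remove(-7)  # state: [64, 31, 9, -2, 0, 8]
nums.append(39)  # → [64, 31, 9, -2, 0, 8, 39]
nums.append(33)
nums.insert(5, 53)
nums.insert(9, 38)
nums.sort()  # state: [-2, 0, 8, 9, 31, 33, 38, 39, 53, 64]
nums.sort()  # [-2, 0, 8, 9, 31, 33, 38, 39, 53, 64]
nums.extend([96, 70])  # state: [-2, 0, 8, 9, 31, 33, 38, 39, 53, 64, 96, 70]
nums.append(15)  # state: [-2, 0, 8, 9, 31, 33, 38, 39, 53, 64, 96, 70, 15]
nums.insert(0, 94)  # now [94, -2, 0, 8, 9, 31, 33, 38, 39, 53, 64, 96, 70, 15]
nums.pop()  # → 15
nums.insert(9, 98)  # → [94, -2, 0, 8, 9, 31, 33, 38, 39, 98, 53, 64, 96, 70]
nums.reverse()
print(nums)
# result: [70, 96, 64, 53, 98, 39, 38, 33, 31, 9, 8, 0, -2, 94]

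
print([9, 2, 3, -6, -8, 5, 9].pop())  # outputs 9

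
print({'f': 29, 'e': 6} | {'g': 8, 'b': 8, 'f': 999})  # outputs {'f': 999, 'e': 6, 'g': 8, 'b': 8}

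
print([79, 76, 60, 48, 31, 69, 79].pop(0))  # 79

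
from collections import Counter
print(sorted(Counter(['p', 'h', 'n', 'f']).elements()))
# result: ['f', 'h', 'n', 'p']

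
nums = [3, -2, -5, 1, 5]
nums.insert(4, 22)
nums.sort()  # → [-5, -2, 1, 3, 5, 22]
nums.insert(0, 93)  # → [93, -5, -2, 1, 3, 5, 22]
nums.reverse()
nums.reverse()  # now [93, -5, -2, 1, 3, 5, 22]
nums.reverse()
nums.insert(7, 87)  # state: [22, 5, 3, 1, -2, -5, 93, 87]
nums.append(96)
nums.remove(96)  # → [22, 5, 3, 1, -2, -5, 93, 87]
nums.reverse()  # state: [87, 93, -5, -2, 1, 3, 5, 22]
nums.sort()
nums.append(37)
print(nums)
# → [-5, -2, 1, 3, 5, 22, 87, 93, 37]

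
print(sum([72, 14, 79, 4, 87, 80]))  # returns 336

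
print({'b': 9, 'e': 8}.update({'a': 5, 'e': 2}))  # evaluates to None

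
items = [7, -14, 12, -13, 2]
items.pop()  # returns 2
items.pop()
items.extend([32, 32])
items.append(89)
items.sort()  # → [-14, 7, 12, 32, 32, 89]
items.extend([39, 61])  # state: [-14, 7, 12, 32, 32, 89, 39, 61]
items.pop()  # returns 61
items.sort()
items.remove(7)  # [-14, 12, 32, 32, 39, 89]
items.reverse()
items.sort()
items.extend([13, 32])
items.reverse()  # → [32, 13, 89, 39, 32, 32, 12, -14]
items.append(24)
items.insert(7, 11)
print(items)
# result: [32, 13, 89, 39, 32, 32, 12, 11, -14, 24]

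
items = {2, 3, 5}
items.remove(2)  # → {3, 5}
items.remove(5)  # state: {3}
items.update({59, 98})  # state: {3, 59, 98}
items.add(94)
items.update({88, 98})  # {3, 59, 88, 94, 98}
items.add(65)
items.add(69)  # {3, 59, 65, 69, 88, 94, 98}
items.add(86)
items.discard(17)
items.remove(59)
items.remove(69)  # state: {3, 65, 86, 88, 94, 98}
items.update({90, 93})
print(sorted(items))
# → [3, 65, 86, 88, 90, 93, 94, 98]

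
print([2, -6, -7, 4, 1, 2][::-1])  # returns [2, 1, 4, -7, -6, 2]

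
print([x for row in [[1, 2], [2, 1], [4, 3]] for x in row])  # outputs [1, 2, 2, 1, 4, 3]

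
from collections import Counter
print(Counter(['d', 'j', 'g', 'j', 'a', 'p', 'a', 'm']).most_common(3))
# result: [('j', 2), ('a', 2), ('d', 1)]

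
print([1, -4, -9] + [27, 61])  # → [1, -4, -9, 27, 61]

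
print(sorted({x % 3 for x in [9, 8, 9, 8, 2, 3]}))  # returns [0, 2]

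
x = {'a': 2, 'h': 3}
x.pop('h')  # 3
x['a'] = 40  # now {'a': 40}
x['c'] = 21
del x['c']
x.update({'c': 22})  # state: {'a': 40, 'c': 22}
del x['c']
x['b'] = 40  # {'a': 40, 'b': 40}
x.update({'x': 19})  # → {'a': 40, 'b': 40, 'x': 19}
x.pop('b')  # 40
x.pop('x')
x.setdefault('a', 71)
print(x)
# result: {'a': 40}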